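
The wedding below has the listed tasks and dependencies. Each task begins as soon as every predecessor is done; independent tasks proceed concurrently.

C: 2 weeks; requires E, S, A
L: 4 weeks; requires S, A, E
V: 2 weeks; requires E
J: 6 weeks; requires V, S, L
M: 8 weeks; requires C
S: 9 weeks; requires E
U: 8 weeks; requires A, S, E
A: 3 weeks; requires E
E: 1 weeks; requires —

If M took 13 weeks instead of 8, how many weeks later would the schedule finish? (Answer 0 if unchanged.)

Critical path before the change: E→S→C→M = 1+9+2+8 = 20 giving 20 weeks.
M is on the critical path; changing it to 13 makes that path 25 weeks.
No other chain overtakes it, so the finish is 25 weeks.
Change in finish: 25 − 20 = +5 weeks.

5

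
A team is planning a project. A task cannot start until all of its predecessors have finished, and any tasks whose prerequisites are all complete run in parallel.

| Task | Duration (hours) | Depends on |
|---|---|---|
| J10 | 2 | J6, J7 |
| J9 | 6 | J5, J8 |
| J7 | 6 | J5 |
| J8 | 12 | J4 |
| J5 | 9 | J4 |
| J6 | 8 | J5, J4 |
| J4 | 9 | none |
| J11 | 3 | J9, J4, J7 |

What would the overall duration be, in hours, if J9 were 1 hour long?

The binding path is J4→J8→J9→J11 = 9+12+6+3 = 30; finish at 30 hours.
Since J9 is critical, the -5 change carries straight to that chain (now 25 hours).
The binding chain switches to J4→J5→J6→J10 = 9+9+8+2 = 28; finish 28 hours.

28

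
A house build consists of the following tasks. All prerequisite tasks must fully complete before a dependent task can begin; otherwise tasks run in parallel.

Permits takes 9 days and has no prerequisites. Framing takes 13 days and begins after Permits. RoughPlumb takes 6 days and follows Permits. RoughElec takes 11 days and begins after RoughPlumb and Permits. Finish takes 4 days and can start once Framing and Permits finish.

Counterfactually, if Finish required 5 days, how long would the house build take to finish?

27

As given, the longest chain is Permits→Framing→Finish = 9+13+4 = 26, so the finish is 26 days.
Finish lies on that path, so at 5 days the path becomes 27 days.
That remains the longest chain; total 27 days.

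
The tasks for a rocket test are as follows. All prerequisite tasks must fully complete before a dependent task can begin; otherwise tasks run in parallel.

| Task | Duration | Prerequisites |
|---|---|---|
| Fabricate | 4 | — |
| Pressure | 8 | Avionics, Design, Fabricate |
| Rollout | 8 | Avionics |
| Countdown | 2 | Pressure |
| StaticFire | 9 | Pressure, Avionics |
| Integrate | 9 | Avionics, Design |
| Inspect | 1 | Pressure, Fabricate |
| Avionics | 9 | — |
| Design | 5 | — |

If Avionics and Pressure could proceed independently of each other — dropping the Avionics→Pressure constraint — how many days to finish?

Before: longest chain Avionics→Pressure→StaticFire = 9+8+9 = 26, finish 26.
Without Avionics→Pressure, Pressure's earliest start moves from 9 to 5.
After: Design→Pressure→StaticFire = 5+8+9 = 22 → 22 days.

22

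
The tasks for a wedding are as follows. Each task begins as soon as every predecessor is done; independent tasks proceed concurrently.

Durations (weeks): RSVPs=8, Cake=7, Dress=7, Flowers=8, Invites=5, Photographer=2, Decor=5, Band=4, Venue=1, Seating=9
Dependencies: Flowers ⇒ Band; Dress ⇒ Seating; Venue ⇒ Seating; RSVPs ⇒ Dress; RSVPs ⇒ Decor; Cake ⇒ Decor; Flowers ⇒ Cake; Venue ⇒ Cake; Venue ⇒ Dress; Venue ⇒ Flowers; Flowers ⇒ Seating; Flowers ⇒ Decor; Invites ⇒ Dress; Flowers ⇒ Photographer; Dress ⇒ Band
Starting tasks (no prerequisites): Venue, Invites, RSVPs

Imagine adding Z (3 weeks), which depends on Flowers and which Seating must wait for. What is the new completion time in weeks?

Originally the wedding takes 24 weeks.
With Z inserted, Seating now waits for max(Dress, Flowers, Venue, Z).
New critical path: RSVPs→Dress→Seating = 8+7+9 = 24 ⇒ 24 weeks.

24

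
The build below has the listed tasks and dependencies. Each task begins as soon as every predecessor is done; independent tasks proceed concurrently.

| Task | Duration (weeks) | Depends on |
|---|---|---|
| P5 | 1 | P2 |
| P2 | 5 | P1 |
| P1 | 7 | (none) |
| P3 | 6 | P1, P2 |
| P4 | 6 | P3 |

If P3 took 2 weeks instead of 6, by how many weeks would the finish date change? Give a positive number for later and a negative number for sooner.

Actual critical path: P1→P2→P3→P4 = 7+5+6+6 = 24 ⇒ 24 weeks.
Since P3 is critical, the -4 change carries straight to that chain (now 20 weeks).
That remains the longest chain; total 20 weeks.
Change in finish: 20 − 24 = -4 weeks.

-4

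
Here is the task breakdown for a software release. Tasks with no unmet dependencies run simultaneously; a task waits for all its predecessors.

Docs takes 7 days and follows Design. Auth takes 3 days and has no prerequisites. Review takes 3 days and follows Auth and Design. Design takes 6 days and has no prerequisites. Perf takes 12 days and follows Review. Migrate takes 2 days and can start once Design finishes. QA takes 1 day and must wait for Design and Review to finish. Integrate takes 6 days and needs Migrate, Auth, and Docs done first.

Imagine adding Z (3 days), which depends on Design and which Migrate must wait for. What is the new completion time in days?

Originally the job takes 21 days.
With Z inserted, Migrate now waits for max(Design, Z).
New critical path: Design→Review→Perf = 6+3+12 = 21 ⇒ 21 days.

21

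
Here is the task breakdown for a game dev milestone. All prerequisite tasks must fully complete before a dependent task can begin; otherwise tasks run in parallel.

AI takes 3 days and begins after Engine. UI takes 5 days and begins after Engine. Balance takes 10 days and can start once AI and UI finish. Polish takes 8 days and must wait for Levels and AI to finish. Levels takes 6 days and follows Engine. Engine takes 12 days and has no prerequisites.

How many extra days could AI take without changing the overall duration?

Engine→UI→Balance = 12+5+10 = 27 sets the makespan at 27 days.
Longest path through AI: 25 days (earliest finish 15, latest finish 17).
Slack of AI = 14 − 12 = 2 days.

2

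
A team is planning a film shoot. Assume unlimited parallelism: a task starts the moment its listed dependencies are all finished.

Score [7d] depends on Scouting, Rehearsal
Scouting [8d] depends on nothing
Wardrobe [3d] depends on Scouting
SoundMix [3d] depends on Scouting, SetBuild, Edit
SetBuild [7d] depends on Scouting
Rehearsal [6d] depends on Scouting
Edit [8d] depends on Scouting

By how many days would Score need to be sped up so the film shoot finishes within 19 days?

2

Current finish: 21 days; target: 19.
Score is on every critical path, so each day cut from Score cuts the finish by one (this holds down to a finish of 19).
Need 21 − 19 = 2 days off Score → Score becomes 5 days, finish becomes 19.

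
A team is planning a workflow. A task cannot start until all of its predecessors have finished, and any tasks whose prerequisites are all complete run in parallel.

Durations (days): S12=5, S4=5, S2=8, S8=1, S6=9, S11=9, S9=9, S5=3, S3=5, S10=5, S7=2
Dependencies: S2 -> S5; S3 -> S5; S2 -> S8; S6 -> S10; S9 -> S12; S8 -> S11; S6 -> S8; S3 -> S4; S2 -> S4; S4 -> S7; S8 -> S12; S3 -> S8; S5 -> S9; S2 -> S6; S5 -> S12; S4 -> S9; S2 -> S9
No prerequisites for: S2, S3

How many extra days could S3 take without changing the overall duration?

3

S2→S4→S9→S12 = 8+5+9+5 = 27 sets the makespan at 27 days.
Longest path through S3: 24 days (earliest finish 5, latest finish 8).
Float = 27 − 24 = 3.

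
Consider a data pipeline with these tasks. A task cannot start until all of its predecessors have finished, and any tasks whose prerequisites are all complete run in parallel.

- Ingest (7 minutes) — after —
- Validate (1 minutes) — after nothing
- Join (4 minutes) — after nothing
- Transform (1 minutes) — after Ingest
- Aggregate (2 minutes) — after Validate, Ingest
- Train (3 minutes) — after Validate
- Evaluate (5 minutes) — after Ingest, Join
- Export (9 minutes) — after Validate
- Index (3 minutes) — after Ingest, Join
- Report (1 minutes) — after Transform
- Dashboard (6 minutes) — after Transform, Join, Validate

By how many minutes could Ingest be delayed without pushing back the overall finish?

Ingest→Transform→Dashboard = 7+1+6 = 14 sets the makespan at 14 minutes.
The longest chain containing Ingest totals 14 minutes.
So Ingest can slip 7 − 7 = 0 minutes.

0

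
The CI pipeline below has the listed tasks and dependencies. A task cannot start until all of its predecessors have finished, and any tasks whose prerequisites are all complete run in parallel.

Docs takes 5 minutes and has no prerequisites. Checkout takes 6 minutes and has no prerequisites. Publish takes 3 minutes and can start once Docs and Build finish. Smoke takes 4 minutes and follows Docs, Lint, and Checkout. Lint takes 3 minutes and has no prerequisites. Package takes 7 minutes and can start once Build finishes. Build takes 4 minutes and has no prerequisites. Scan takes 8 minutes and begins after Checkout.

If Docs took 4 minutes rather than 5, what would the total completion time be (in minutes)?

14

Critical path before the change: Checkout→Scan = 6+8 = 14 giving 14 minutes.
Docs has 5 minutes of float (longest path through it is 9).
That remains the longest chain; total 14 minutes.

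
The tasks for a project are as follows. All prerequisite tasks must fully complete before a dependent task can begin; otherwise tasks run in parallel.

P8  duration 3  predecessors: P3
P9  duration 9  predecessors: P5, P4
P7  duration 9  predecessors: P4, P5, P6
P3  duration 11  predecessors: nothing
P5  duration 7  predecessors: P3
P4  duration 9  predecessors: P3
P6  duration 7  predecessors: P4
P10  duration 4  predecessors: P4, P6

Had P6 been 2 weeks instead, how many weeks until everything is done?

31

The binding path is P3→P4→P6→P7 = 11+9+7+9 = 36; finish at 36 weeks.
P6 lies on that path, so at 2 weeks the path becomes 31 weeks.
That remains the longest chain; total 31 weeks.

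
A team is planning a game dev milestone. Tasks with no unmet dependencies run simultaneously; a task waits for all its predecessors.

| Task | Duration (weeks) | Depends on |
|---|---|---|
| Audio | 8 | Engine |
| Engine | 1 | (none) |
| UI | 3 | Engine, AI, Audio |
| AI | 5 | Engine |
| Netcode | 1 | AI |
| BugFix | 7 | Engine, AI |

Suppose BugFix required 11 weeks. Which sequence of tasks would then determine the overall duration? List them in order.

Critical path before the change: Engine→AI→BugFix = 1+5+7 = 13 giving 13 weeks.
BugFix is on the critical path; changing it to 11 makes that path 17 weeks.
That remains the longest chain; total 17 weeks.

Engine, AI, BugFix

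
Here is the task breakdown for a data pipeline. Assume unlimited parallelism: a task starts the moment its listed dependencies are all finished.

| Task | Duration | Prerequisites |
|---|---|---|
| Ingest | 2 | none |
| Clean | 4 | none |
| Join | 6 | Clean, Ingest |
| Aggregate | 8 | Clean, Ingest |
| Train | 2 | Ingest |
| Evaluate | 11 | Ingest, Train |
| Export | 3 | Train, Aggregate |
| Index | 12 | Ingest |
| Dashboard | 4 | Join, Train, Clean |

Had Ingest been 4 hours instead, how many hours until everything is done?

Actual critical path: Ingest→Train→Evaluate = 2+2+11 = 15 ⇒ 15 hours.
Since Ingest is critical, the +2 change carries straight to that chain (now 17 hours).
The critical path is still Ingest→Train→Evaluate; finish is now 17 hours.

17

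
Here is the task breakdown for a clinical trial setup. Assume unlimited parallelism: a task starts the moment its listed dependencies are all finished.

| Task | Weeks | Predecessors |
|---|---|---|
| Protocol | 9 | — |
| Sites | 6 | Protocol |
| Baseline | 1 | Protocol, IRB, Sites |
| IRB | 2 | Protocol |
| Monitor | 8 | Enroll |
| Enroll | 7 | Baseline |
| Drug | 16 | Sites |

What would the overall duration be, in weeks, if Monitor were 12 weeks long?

35

The binding path is Protocol→Sites→Baseline→Enroll→Monitor = 9+6+1+7+8 = 31; finish at 31 weeks.
Monitor lies on that path, so at 12 weeks the path becomes 35 weeks.
No other chain overtakes it, so the finish is 35 weeks.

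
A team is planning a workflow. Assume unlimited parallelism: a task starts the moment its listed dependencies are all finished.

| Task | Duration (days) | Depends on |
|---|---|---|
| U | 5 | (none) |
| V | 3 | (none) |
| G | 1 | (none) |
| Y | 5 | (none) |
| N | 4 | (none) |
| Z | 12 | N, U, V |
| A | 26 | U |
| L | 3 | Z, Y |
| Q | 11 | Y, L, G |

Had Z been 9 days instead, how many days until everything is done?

31

The binding path is U→Z→L→Q = 5+12+3+11 = 31; finish at 31 days.
Since Z is critical, the -3 change carries straight to that chain (now 28 days).
New critical path: U→A = 5+26 = 31 ⇒ 31 days.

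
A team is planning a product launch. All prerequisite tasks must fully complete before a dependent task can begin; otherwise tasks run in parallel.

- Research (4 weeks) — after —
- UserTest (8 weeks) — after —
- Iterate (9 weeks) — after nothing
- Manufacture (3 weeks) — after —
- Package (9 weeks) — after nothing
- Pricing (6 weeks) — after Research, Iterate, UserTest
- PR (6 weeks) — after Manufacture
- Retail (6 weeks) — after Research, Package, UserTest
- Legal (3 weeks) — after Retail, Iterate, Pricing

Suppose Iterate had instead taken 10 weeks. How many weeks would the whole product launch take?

19

Baseline: Iterate→Pricing→Legal = 9+6+3 = 18 → 18 weeks.
Iterate is on the critical path; changing it to 10 makes that path 19 weeks.
That remains the longest chain; total 19 weeks.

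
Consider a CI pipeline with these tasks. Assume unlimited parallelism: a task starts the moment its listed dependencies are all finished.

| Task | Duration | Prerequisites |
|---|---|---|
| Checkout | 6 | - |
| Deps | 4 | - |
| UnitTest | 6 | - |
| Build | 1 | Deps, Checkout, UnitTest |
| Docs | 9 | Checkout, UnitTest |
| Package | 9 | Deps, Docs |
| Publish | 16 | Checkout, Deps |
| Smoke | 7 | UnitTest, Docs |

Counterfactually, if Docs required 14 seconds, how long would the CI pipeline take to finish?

29

The binding path is Checkout→Docs→Package = 6+9+9 = 24; finish at 24 seconds.
Docs is on the critical path; changing it to 14 makes that path 29 seconds.
No other chain overtakes it, so the finish is 29 seconds.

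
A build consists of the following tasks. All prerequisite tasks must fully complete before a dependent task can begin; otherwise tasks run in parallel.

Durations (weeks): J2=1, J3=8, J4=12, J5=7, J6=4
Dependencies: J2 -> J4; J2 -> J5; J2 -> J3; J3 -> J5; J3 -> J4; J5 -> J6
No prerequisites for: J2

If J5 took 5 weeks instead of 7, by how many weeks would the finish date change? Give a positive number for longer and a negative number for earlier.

As given, the longest chain is J2→J3→J4 = 1+8+12 = 21, so the finish is 21 weeks.
J5 is off the critical path — its longest chain is 20 weeks, giving 1 of slack.
That remains the longest chain; total 21 weeks.
Change in finish: 21 − 21 = +0 weeks.

0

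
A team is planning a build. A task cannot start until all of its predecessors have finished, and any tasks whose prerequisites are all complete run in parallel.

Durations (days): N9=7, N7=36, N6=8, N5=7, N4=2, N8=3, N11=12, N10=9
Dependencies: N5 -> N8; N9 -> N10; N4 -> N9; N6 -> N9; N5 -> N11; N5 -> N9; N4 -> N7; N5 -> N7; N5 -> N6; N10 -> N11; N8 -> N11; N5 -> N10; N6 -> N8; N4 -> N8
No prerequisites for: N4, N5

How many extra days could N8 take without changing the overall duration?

13

The longest chain is N5→N6→N9→N10→N11 = 7+8+7+9+12 = 43; overall finish 43 days.
N8 finishes as early as 18 and must finish by 31.
Slack of N8 = 28 − 15 = 13 days.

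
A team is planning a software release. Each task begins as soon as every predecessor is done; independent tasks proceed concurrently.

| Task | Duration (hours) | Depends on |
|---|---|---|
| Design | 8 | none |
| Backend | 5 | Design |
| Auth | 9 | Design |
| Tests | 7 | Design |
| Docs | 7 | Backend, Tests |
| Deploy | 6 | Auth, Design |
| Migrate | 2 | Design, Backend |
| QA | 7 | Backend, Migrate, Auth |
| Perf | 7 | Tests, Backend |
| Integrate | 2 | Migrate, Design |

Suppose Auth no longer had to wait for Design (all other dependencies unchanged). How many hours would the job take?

With the dependency in place, Design→Auth→QA = 8+9+7 = 24 sets the finish at 24 hours.
Without Design→Auth, Auth's earliest start moves from 8 to 0.
After: Design→Backend→Migrate→QA = 8+5+2+7 = 22 → 22 hours.

22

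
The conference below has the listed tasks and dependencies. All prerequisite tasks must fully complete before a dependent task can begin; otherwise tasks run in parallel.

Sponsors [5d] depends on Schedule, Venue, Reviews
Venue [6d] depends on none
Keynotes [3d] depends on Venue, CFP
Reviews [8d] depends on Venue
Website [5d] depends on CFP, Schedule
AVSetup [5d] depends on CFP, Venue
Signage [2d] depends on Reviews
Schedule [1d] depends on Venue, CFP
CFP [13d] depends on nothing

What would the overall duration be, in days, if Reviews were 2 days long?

Baseline: Venue→Reviews→Sponsors = 6+8+5 = 19 → 19 days.
Reviews lies on that path, so at 2 days the path becomes 13 days.
New critical path: CFP→Schedule→Sponsors = 13+1+5 = 19 ⇒ 19 days.

19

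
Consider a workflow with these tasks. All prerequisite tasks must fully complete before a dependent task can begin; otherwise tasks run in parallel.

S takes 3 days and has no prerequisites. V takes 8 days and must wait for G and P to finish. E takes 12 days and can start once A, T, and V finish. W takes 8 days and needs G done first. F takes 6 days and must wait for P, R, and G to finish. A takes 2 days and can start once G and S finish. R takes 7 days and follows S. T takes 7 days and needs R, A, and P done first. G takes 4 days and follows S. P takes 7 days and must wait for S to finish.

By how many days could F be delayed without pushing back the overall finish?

The longest chain is S→P→V→E = 3+7+8+12 = 30; overall finish 30 days.
The longest chain containing F totals 16 days.
So F can slip 30 − 16 = 14 days.

14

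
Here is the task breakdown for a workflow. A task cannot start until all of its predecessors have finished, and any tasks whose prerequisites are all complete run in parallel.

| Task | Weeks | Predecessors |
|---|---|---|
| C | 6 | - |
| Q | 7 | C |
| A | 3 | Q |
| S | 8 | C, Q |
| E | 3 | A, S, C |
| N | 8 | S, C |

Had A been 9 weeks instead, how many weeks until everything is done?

The binding path is C→Q→S→N = 6+7+8+8 = 29; finish at 29 weeks.
A is off the critical path — its longest chain is 19 weeks, giving 10 of slack.
That remains the longest chain; total 29 weeks.

29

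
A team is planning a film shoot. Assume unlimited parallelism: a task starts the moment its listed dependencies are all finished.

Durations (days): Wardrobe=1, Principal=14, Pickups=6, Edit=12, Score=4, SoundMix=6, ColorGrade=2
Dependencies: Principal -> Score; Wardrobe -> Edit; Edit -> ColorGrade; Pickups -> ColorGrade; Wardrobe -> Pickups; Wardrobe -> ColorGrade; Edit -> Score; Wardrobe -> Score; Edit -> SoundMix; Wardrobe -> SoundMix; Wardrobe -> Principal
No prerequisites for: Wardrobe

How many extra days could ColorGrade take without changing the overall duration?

Critical path: Wardrobe→Principal→Score = 1+14+4 = 19, so the finish is 19 days.
Longest path through ColorGrade: 15 days (earliest finish 15, latest finish 19).
Float = 19 − 15 = 4.

4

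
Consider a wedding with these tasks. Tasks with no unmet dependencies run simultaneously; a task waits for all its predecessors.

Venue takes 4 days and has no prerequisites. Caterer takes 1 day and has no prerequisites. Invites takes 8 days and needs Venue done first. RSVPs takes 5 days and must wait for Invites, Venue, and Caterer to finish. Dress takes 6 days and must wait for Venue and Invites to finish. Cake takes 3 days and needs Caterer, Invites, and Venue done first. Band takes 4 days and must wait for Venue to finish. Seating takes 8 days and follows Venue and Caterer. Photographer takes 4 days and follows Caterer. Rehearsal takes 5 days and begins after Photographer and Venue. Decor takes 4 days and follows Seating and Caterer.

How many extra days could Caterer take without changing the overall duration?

Venue→Invites→Dress = 4+8+6 = 18 sets the makespan at 18 days.
Caterer finishes as early as 1 and must finish by 6.
Slack of Caterer = 5 − 0 = 5 days.

5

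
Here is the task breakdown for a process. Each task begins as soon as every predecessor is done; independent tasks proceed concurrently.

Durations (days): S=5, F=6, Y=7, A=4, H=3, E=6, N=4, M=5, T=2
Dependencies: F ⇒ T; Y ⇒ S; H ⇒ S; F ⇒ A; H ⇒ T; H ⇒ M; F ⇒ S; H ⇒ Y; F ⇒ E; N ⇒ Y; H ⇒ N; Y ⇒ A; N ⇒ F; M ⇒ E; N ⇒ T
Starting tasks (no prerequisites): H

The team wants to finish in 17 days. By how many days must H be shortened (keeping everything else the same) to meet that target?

2

Current finish: 19 days; target: 17.
H is on every critical path, so each day cut from H cuts the finish by one (this holds down to a finish of 17).
Need 19 − 17 = 2 days off H → H becomes 1 day, finish becomes 17.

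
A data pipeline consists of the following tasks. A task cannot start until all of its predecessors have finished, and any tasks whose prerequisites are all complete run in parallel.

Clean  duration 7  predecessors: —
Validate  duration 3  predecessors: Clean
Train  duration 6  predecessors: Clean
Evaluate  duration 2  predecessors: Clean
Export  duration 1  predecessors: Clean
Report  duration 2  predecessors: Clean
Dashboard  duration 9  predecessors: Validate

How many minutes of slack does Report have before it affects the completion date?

Clean→Validate→Dashboard = 7+3+9 = 19 sets the makespan at 19 minutes.
The longest chain containing Report totals 9 minutes.
Slack of Report = 17 − 7 = 10 minutes.

10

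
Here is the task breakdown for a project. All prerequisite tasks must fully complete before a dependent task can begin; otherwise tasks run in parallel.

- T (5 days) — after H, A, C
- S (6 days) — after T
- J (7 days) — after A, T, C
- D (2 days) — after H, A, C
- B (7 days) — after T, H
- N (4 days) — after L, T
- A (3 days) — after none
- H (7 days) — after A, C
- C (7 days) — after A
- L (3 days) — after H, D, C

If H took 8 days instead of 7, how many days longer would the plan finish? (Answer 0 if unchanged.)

Baseline: A→C→H→T→B = 3+7+7+5+7 = 29 → 29 days.
H is on the critical path; changing it to 8 makes that path 30 days.
No other chain overtakes it, so the finish is 30 days.
Change in finish: 30 − 29 = +1 days.

1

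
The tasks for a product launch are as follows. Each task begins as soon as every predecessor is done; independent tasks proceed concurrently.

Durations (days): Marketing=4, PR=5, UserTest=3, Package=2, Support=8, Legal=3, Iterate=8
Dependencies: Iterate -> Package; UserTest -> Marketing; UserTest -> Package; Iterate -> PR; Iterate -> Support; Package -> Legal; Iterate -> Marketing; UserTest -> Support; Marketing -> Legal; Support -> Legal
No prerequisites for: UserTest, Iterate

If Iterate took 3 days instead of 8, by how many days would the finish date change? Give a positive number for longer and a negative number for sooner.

-5

As given, the longest chain is Iterate→Support→Legal = 8+8+3 = 19, so the finish is 19 days.
Iterate lies on that path, so at 3 days the path becomes 14 days.
Now UserTest→Support→Legal = 3+8+3 = 14 is longest, so the finish becomes 14 days.
Change in finish: 14 − 19 = -5 days.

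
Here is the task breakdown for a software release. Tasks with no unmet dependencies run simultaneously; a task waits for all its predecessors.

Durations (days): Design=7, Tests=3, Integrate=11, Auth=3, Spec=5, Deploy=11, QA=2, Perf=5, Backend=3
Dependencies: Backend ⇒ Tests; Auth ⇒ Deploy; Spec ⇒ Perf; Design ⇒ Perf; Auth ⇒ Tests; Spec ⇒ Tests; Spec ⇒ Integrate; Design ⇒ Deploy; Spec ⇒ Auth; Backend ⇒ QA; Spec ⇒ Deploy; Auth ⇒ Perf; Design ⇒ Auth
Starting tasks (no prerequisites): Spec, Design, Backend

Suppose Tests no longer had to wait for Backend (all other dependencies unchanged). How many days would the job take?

Before: longest chain Design→Auth→Deploy = 7+3+11 = 21, finish 21.
Dropping Backend→Tests doesn't change Tests's earliest start (10); another predecessor still binds.
New critical path: Design→Auth→Deploy = 7+3+11 = 21 ⇒ 21 days.

21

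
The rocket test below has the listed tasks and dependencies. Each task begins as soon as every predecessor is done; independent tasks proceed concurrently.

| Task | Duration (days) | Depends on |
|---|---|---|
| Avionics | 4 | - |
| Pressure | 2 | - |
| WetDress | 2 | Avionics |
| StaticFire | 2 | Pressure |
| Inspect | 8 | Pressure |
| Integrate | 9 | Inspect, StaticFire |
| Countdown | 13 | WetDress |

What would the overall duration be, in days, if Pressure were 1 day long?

19

Critical path before the change: Pressure→Inspect→Integrate = 2+8+9 = 19 giving 19 days.
Since Pressure is critical, the -1 change carries straight to that chain (now 18 days).
Now Avionics→WetDress→Countdown = 4+2+13 = 19 is longest, so the finish becomes 19 days.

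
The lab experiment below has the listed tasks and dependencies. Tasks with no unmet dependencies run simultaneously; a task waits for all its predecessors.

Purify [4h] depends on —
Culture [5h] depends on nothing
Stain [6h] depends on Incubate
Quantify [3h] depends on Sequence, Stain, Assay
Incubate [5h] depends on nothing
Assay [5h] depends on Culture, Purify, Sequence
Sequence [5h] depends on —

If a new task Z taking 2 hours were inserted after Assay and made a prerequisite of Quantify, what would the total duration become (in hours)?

15

Originally the schedule takes 14 hours.
With Z inserted, Quantify now waits for max(Sequence, Stain, Assay, Z).
New critical path: Culture→Assay→Z→Quantify = 5+5+2+3 = 15 ⇒ 15 hours.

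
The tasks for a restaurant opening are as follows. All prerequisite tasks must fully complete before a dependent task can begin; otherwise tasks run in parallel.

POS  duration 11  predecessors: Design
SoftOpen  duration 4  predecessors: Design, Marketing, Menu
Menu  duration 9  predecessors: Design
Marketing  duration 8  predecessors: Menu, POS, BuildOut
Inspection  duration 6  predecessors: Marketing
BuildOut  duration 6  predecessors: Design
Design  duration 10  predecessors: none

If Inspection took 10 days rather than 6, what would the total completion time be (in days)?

Critical path before the change: Design→POS→Marketing→Inspection = 10+11+8+6 = 35 giving 35 days.
Since Inspection is critical, the +4 change carries straight to that chain (now 39 days).
No other chain overtakes it, so the finish is 39 days.

39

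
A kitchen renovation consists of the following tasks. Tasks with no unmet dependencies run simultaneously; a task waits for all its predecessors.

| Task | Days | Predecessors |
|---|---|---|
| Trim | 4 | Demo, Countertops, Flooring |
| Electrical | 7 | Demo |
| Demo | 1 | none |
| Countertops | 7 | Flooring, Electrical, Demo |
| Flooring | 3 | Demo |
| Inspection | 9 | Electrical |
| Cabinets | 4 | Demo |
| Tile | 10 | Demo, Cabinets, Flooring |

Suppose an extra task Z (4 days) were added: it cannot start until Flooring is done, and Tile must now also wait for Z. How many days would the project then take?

19

Originally the project takes 19 days.
With Z inserted, Tile now waits for max(Demo, Cabinets, Flooring, Z).
New critical path: Demo→Electrical→Countertops→Trim = 1+7+7+4 = 19 ⇒ 19 days.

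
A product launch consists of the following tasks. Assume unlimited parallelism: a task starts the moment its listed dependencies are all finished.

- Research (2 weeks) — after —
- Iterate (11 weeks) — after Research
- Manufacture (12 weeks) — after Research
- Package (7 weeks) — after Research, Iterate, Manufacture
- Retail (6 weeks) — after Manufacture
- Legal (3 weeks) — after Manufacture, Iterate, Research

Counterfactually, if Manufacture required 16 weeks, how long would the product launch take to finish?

Actual critical path: Research→Manufacture→Package = 2+12+7 = 21 ⇒ 21 weeks.
Since Manufacture is critical, the +4 change carries straight to that chain (now 25 weeks).
No other chain overtakes it, so the finish is 25 weeks.

25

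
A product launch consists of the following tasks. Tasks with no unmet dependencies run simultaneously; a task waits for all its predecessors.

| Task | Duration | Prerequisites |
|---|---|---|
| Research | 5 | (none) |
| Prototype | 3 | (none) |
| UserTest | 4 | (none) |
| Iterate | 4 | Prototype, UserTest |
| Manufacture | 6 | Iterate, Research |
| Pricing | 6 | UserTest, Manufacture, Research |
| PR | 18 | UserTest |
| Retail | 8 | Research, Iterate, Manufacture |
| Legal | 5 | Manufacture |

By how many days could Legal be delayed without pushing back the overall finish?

3

UserTest→Iterate→Manufacture→Retail = 4+4+6+8 = 22 sets the makespan at 22 days.
Legal finishes as early as 19 and must finish by 22.
So Legal can slip 22 − 19 = 3 days.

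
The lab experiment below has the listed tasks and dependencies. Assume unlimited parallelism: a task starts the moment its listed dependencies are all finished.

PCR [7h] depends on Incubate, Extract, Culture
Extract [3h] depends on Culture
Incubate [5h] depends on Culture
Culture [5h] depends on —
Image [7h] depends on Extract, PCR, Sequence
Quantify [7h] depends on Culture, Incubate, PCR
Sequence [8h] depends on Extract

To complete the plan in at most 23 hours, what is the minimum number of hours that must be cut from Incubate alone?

Current finish: 24 hours; target: 23.
Incubate is on every critical path, so each hour cut from Incubate cuts the finish by one (this holds down to a finish of 23).
Need 24 − 23 = 1 hour off Incubate → Incubate becomes 4 hours, finish becomes 23.

1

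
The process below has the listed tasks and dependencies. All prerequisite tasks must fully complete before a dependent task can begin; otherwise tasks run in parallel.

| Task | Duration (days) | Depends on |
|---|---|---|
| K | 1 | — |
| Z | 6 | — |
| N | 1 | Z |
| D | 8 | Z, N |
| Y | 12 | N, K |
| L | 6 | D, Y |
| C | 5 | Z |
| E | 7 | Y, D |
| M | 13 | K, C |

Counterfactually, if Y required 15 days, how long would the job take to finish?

29

Actual critical path: Z→N→Y→E = 6+1+12+7 = 26 ⇒ 26 days.
Y lies on that path, so at 15 days the path becomes 29 days.
That remains the longest chain; total 29 days.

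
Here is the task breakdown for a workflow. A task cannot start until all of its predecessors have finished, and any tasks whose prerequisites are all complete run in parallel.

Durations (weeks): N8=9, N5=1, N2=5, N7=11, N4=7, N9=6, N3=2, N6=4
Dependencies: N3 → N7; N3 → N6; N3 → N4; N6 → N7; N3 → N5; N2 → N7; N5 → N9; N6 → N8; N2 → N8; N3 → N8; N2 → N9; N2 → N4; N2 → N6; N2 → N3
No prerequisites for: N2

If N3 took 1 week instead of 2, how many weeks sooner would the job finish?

1

Critical path before the change: N2→N3→N6→N7 = 5+2+4+11 = 22 giving 22 weeks.
N3 lies on that path, so at 1 week the path becomes 21 weeks.
That remains the longest chain; total 21 weeks.
Change in finish: 21 − 22 = -1 weeks.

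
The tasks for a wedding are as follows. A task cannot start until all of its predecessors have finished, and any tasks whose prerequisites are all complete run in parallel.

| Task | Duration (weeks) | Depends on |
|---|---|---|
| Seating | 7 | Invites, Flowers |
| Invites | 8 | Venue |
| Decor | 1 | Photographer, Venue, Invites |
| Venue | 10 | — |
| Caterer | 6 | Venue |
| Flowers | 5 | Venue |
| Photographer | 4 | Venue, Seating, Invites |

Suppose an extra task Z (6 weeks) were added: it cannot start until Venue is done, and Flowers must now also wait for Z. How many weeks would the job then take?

Originally the job takes 30 weeks.
With Z inserted, Flowers now waits for max(Venue, Z).
New critical path: Venue→Z→Flowers→Seating→Photographer→Decor = 10+6+5+7+4+1 = 33 ⇒ 33 weeks.

33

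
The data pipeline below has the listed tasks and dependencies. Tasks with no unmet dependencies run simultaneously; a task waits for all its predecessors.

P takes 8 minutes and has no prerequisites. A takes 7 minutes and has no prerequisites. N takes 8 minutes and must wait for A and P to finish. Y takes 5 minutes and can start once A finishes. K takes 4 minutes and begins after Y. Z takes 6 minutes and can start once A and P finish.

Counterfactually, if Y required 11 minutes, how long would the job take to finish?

22

The binding path is A→Y→K = 7+5+4 = 16; finish at 16 minutes.
Y lies on that path, so at 11 minutes the path becomes 22 minutes.
That remains the longest chain; total 22 minutes.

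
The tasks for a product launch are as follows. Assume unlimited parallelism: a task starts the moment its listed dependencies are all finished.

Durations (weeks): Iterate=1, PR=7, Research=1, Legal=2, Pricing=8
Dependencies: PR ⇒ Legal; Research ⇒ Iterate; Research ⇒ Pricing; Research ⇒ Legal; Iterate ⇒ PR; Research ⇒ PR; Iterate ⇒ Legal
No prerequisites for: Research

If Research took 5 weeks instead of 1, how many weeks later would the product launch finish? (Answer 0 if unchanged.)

Baseline: Research→Iterate→PR→Legal = 1+1+7+2 = 11 → 11 weeks.
Research lies on that path, so at 5 weeks the path becomes 15 weeks.
The critical path is still Research→Iterate→PR→Legal; finish is now 15 weeks.
Change in finish: 15 − 11 = +4 weeks.

4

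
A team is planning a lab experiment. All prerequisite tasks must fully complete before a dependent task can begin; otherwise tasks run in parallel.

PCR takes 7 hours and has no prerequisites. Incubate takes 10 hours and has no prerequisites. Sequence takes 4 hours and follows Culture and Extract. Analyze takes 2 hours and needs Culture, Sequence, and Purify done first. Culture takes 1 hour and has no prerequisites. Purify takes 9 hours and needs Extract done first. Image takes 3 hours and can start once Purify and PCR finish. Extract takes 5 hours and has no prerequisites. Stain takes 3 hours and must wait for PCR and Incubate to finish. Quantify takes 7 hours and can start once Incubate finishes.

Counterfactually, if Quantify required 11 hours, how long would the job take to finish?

The binding path is Incubate→Quantify = 10+7 = 17; finish at 17 hours.
Quantify is on the critical path; changing it to 11 makes that path 21 hours.
That remains the longest chain; total 21 hours.

21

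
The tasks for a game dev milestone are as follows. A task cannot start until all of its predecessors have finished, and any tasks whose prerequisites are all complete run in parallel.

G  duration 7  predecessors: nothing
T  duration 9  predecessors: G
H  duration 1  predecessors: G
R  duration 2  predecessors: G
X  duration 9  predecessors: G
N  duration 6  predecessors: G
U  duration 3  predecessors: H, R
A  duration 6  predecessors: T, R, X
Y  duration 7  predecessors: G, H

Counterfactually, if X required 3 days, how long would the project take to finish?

Critical path before the change: G→X→A = 7+9+6 = 22 giving 22 days.
X is on the critical path; changing it to 3 makes that path 16 days.
The binding chain switches to G→T→A = 7+9+6 = 22; finish 22 days.

22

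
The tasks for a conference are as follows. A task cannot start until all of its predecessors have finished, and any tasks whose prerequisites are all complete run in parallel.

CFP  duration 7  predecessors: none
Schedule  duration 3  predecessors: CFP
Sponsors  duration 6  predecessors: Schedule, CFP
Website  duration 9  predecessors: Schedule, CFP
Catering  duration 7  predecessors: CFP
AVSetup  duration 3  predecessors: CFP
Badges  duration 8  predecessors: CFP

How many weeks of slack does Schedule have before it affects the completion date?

Critical path: CFP→Schedule→Website = 7+3+9 = 19, so the finish is 19 weeks.
Longest path through Schedule: 19 weeks (earliest finish 10, latest finish 10).
So Schedule can slip 10 − 10 = 0 weeks.

0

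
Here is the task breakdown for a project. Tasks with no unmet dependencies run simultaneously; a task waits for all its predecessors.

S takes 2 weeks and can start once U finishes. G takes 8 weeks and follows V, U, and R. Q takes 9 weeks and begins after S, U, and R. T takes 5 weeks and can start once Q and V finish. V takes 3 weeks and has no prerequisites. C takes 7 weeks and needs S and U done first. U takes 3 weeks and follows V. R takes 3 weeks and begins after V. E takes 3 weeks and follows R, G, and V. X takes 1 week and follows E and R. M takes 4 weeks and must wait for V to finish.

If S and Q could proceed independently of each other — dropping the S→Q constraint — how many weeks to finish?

20

With the dependency in place, V→U→S→Q→T = 3+3+2+9+5 = 22 sets the finish at 22 weeks.
Without S→Q, Q's earliest start moves from 8 to 6.
After: V→R→Q→T = 3+3+9+5 = 20 → 20 weeks.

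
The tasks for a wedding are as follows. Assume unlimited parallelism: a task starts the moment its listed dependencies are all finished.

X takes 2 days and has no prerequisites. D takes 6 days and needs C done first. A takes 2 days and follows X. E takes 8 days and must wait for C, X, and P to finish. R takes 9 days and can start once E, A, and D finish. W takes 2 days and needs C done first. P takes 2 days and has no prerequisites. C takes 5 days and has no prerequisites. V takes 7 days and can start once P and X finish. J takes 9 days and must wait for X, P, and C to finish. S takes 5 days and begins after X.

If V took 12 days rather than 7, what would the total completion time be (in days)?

Critical path before the change: C→E→R = 5+8+9 = 22 giving 22 days.
V has 13 days of float (longest path through it is 9).
That remains the longest chain; total 22 days.

22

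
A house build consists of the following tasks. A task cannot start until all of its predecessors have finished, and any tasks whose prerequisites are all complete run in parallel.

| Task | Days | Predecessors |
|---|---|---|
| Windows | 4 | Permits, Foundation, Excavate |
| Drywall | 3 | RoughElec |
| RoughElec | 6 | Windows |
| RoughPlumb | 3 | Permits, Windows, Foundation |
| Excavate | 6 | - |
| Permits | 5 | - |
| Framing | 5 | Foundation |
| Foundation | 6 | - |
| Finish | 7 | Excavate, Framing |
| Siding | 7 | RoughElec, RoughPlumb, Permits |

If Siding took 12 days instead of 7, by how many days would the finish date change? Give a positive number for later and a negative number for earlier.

As given, the longest chain is Excavate→Windows→RoughElec→Siding = 6+4+6+7 = 23, so the finish is 23 days.
Siding is on the critical path; changing it to 12 makes that path 28 days.
No other chain overtakes it, so the finish is 28 days.
Change in finish: 28 − 23 = +5 days.

5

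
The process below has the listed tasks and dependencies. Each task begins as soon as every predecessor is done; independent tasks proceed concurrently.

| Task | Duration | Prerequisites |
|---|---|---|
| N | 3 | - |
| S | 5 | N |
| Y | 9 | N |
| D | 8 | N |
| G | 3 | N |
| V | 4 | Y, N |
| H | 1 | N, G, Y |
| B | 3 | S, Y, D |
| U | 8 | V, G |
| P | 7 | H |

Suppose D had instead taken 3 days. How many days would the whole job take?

Critical path before the change: N→Y→V→U = 3+9+4+8 = 24 giving 24 days.
The longest path through D is only 14 days, so D has float 10.
The critical path is still N→Y→V→U; finish is now 24 days.

24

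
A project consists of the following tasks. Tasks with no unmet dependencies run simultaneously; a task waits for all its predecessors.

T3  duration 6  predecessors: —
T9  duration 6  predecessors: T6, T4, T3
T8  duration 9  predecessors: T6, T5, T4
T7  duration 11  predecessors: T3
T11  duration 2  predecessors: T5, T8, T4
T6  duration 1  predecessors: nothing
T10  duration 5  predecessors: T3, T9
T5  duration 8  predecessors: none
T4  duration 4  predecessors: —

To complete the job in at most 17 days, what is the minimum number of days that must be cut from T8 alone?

2

Current finish: 19 days; target: 17.
T8 is on every critical path, so each day cut from T8 cuts the finish by one (this holds down to a finish of 17).
Need 19 − 17 = 2 days off T8 → T8 becomes 7 days, finish becomes 17.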